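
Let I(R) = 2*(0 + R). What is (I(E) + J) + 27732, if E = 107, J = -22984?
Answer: 4962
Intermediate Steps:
I(R) = 2*R
(I(E) + J) + 27732 = (2*107 - 22984) + 27732 = (214 - 22984) + 27732 = -22770 + 27732 = 4962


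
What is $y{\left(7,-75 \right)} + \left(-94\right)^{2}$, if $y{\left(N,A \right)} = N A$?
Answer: $8311$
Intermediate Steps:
$y{\left(N,A \right)} = A N$
$y{\left(7,-75 \right)} + \left(-94\right)^{2} = \left(-75\right) 7 + \left(-94\right)^{2} = -525 + 8836 = 8311$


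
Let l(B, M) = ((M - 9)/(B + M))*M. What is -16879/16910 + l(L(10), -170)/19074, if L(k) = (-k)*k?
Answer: -128589829/128067885 ≈ -1.0041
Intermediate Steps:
L(k) = -k²
l(B, M) = M*(-9 + M)/(B + M) (l(B, M) = ((-9 + M)/(B + M))*M = M*(-9 + M)/(B + M))
-16879/16910 + l(L(10), -170)/19074 = -16879/16910 - 170*(-9 - 170)/(-1*10² - 170)/19074 = -16879*1/16910 - 170*(-179)/(-1*100 - 170)*(1/19074) = -16879/16910 - 170*(-179)/(-100 - 170)*(1/19074) = -16879/16910 - 170*(-179)/(-270)*(1/19074) = -16879/16910 - 170*(-1/270)*(-179)*(1/19074) = -16879/16910 - 3043/27*1/19074 = -16879/16910 - 179/30294 = -128589829/128067885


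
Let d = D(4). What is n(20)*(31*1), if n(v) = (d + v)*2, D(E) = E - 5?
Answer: 1178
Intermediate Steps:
D(E) = -5 + E
d = -1 (d = -5 + 4 = -1)
n(v) = -2 + 2*v (n(v) = (-1 + v)*2 = -2 + 2*v)
n(20)*(31*1) = (-2 + 2*20)*(31*1) = (-2 + 40)*31 = 38*31 = 1178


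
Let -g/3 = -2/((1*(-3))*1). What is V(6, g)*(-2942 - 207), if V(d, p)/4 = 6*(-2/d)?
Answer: 25192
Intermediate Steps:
g = -2 (g = -(-6)/((1*(-3))*1) = -(-6)/((-3*1)) = -(-6)/(-3) = -(-6)*(-1)/3 = -3*2/3 = -2)
V(d, p) = -48/d (V(d, p) = 4*(6*(-2/d)) = 4*(-12/d) = -48/d)
V(6, g)*(-2942 - 207) = (-48/6)*(-2942 - 207) = -48*1/6*(-3149) = -8*(-3149) = 25192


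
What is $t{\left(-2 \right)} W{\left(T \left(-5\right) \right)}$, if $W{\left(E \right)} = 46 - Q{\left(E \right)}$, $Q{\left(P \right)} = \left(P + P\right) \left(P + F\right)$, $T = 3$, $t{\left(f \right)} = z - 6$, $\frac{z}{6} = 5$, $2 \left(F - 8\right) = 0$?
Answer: $-3936$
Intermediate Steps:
$F = 8$ ($F = 8 + \frac{1}{2} \cdot 0 = 8 + 0 = 8$)
$z = 30$ ($z = 6 \cdot 5 = 30$)
$t{\left(f \right)} = 24$ ($t{\left(f \right)} = 30 - 6 = 24$)
$Q{\left(P \right)} = 2 P \left(8 + P\right)$ ($Q{\left(P \right)} = \left(P + P\right) \left(P + 8\right) = 2 P \left(8 + P\right)$)
$W{\left(E \right)} = 46 - 2 E \left(8 + E\right)$
$t{\left(-2 \right)} W{\left(T \left(-5\right) \right)} = 24 \left(46 - 2 \cdot 3 \left(-5\right) \left(8 + 3 \left(-5\right)\right)\right) = 24 \left(46 - - 30 \left(8 - 15\right)\right) = 24 \left(46 - \left(-30\right) \left(-7\right)\right) = 24 \left(46 - 210\right) = 24 \left(-164\right) = -3936$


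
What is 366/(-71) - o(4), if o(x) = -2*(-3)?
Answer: -792/71 ≈ -11.155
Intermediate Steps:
o(x) = 6
366/(-71) - o(4) = 366/(-71) - 1*6 = 366*(-1/71) - 6 = -366/71 - 6 = -792/71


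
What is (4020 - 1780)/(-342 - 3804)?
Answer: -1120/2073 ≈ -0.54028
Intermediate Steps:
(4020 - 1780)/(-342 - 3804) = 2240/(-4146) = 2240*(-1/4146) = -1120/2073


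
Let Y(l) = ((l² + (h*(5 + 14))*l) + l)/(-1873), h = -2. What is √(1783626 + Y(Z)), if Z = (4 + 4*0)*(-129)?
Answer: 5*√250266225558/1873 ≈ 1335.5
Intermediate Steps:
Z = -516 (Z = (4 + 0)*(-129) = 4*(-129) = -516)
Y(l) = -l²/1873 + 37*l/1873 (Y(l) = ((l² + (-2*(5 + 14))*l) + l)/(-1873) = ((l² + (-2*19)*l) + l)*(-1/1873) = ((l² - 38*l) + l)*(-1/1873) = (l² - 37*l)*(-1/1873) = -l²/1873 + 37*l/1873)
√(1783626 + Y(Z)) = √(1783626 + (1/1873)*(-516)*(37 - 1*(-516))) = √(1783626 + (1/1873)*(-516)*(37 + 516)) = √(1783626 + (1/1873)*(-516)*553) = √(1783626 - 285348/1873) = √(3340446150/1873) = 5*√250266225558/1873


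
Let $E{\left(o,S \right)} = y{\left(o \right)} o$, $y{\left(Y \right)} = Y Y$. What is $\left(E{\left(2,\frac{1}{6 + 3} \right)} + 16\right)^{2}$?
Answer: $576$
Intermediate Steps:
$y{\left(Y \right)} = Y^{2}$
$E{\left(o,S \right)} = o^{3}$ ($E{\left(o,S \right)} = o^{2} o = o^{3}$)
$\left(E{\left(2,\frac{1}{6 + 3} \right)} + 16\right)^{2} = \left(2^{3} + 16\right)^{2} = \left(8 + 16\right)^{2} = 24^{2} = 576$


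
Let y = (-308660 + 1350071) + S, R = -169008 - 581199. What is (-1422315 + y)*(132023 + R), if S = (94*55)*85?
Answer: -36192200464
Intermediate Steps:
S = 439450 (S = 5170*85 = 439450)
R = -750207
y = 1480861 (y = (-308660 + 1350071) + 439450 = 1041411 + 439450 = 1480861)
(-1422315 + y)*(132023 + R) = (-1422315 + 1480861)*(132023 - 750207) = 58546*(-618184) = -36192200464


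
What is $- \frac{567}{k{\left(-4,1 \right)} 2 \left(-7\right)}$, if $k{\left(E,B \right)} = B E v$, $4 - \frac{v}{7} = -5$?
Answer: $- \frac{9}{56} \approx -0.16071$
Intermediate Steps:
$v = 63$ ($v = 28 - -35 = 28 + 35 = 63$)
$k{\left(E,B \right)} = 63 B E$ ($k{\left(E,B \right)} = B E 63 = 63 B E$)
$- \frac{567}{k{\left(-4,1 \right)} 2 \left(-7\right)} = - \frac{567}{63 \cdot 1 \left(-4\right) 2 \left(-7\right)} = - \frac{567}{\left(-252\right) 2 \left(-7\right)} = - \frac{567}{\left(-504\right) \left(-7\right)} = - \frac{567}{3528} = \left(-567\right) \frac{1}{3528} = - \frac{9}{56}$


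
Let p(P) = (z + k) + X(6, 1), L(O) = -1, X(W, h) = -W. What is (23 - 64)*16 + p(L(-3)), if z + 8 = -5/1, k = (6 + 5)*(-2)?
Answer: -697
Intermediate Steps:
k = -22 (k = 11*(-2) = -22)
z = -13 (z = -8 - 5/1 = -8 - 5*1 = -8 - 5 = -13)
p(P) = -41 (p(P) = (-13 - 22) - 1*6 = -35 - 6 = -41)
(23 - 64)*16 + p(L(-3)) = (23 - 64)*16 - 41 = -41*16 - 41 = -656 - 41 = -697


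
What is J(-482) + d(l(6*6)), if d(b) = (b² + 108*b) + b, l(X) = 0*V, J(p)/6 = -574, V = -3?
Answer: -3444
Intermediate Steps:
J(p) = -3444 (J(p) = 6*(-574) = -3444)
l(X) = 0 (l(X) = 0*(-3) = 0)
d(b) = b² + 109*b
J(-482) + d(l(6*6)) = -3444 + 0*(109 + 0) = -3444 + 0*109 = -3444 + 0 = -3444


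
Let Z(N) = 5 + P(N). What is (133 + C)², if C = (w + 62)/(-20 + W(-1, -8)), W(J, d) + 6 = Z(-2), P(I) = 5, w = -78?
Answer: 17956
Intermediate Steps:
Z(N) = 10 (Z(N) = 5 + 5 = 10)
W(J, d) = 4 (W(J, d) = -6 + 10 = 4)
C = 1 (C = (-78 + 62)/(-20 + 4) = -16/(-16) = -16*(-1/16) = 1)
(133 + C)² = (133 + 1)² = 134² = 17956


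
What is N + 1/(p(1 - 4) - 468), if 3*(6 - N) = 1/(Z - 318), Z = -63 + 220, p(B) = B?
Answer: 454982/75831 ≈ 5.9999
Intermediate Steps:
Z = 157
N = 2899/483 (N = 6 - 1/(3*(157 - 318)) = 6 - ⅓/(-161) = 6 - ⅓*(-1/161) = 6 + 1/483 = 2899/483 ≈ 6.0021)
N + 1/(p(1 - 4) - 468) = 2899/483 + 1/((1 - 4) - 468) = 2899/483 + 1/(-3 - 468) = 2899/483 + 1/(-471) = 2899/483 - 1/471 = 454982/75831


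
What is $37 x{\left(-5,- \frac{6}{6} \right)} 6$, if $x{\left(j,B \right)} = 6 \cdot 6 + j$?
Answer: $6882$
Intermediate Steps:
$x{\left(j,B \right)} = 36 + j$
$37 x{\left(-5,- \frac{6}{6} \right)} 6 = 37 \left(36 - 5\right) 6 = 37 \cdot 31 \cdot 6 = 1147 \cdot 6 = 6882$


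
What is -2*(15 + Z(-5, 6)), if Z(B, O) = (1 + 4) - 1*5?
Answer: -30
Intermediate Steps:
Z(B, O) = 0 (Z(B, O) = 5 - 5 = 0)
-2*(15 + Z(-5, 6)) = -2*(15 + 0) = -2*15 = -30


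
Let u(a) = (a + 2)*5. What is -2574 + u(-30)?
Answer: -2714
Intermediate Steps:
u(a) = 10 + 5*a (u(a) = (2 + a)*5 = 10 + 5*a)
-2574 + u(-30) = -2574 + (10 + 5*(-30)) = -2574 + (10 - 150) = -2574 - 140 = -2714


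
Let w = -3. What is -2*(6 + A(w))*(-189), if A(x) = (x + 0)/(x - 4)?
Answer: 2430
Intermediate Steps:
A(x) = x/(-4 + x)
-2*(6 + A(w))*(-189) = -2*(6 - 3/(-4 - 3))*(-189) = -2*(6 - 3/(-7))*(-189) = -2*(6 - 3*(-⅐))*(-189) = -2*(6 + 3/7)*(-189) = -2*45/7*(-189) = -90/7*(-189) = 2430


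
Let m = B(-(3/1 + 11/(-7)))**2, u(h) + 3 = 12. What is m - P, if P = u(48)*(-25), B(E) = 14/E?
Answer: 8026/25 ≈ 321.04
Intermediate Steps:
u(h) = 9 (u(h) = -3 + 12 = 9)
m = 2401/25 (m = (14/((-(3/1 + 11/(-7)))))**2 = (14/((-(3*1 + 11*(-1/7)))))**2 = (14/((-(3 - 11/7))))**2 = (14/((-1*10/7)))**2 = (14/(-10/7))**2 = (14*(-7/10))**2 = (-49/5)**2 = 2401/25 ≈ 96.040)
P = -225 (P = 9*(-25) = -225)
m - P = 2401/25 - 1*(-225) = 2401/25 + 225 = 8026/25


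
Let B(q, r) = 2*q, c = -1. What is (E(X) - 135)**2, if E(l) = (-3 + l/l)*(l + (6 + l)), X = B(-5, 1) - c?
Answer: 12321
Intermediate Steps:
X = -9 (X = 2*(-5) - 1*(-1) = -10 + 1 = -9)
E(l) = -12 - 4*l (E(l) = (-3 + 1)*(6 + 2*l) = -2*(6 + 2*l) = -12 - 4*l)
(E(X) - 135)**2 = ((-12 - 4*(-9)) - 135)**2 = ((-12 + 36) - 135)**2 = (24 - 135)**2 = (-111)**2 = 12321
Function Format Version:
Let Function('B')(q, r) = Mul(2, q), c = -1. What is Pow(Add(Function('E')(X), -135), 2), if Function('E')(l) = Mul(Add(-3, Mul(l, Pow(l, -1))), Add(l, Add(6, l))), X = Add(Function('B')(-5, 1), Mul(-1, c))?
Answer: 12321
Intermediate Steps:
X = -9 (X = Add(Mul(2, -5), Mul(-1, -1)) = Add(-10, 1) = -9)
Function('E')(l) = Add(-12, Mul(-4, l)) (Function('E')(l) = Mul(Add(-3, 1), Add(6, Mul(2, l))) = Mul(-2, Add(6, Mul(2, l))) = Add(-12, Mul(-4, l)))
Pow(Add(Function('E')(X), -135), 2) = Pow(Add(Add(-12, Mul(-4, -9)), -135), 2) = Pow(Add(Add(-12, 36), -135), 2) = Pow(Add(24, -135), 2) = Pow(-111, 2) = 12321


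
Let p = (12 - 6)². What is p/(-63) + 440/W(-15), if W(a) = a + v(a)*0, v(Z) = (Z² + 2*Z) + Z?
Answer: -628/21 ≈ -29.905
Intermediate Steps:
p = 36 (p = 6² = 36)
v(Z) = Z² + 3*Z
W(a) = a (W(a) = a + (a*(3 + a))*0 = a + 0 = a)
p/(-63) + 440/W(-15) = 36/(-63) + 440/(-15) = 36*(-1/63) + 440*(-1/15) = -4/7 - 88/3 = -628/21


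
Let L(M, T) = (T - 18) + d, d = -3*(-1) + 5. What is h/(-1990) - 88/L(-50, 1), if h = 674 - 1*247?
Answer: 171277/17910 ≈ 9.5632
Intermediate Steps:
h = 427 (h = 674 - 247 = 427)
d = 8 (d = 3 + 5 = 8)
L(M, T) = -10 + T (L(M, T) = (T - 18) + 8 = (-18 + T) + 8 = -10 + T)
h/(-1990) - 88/L(-50, 1) = 427/(-1990) - 88/(-10 + 1) = 427*(-1/1990) - 88/(-9) = -427/1990 - 88*(-⅑) = -427/1990 + 88/9 = 171277/17910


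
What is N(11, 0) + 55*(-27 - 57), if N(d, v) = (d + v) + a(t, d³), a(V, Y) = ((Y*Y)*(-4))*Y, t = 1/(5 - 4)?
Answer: -9431795373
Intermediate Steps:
t = 1 (t = 1/1 = 1)
a(V, Y) = -4*Y³ (a(V, Y) = (Y²*(-4))*Y = (-4*Y²)*Y = -4*Y³)
N(d, v) = d + v - 4*d⁹ (N(d, v) = (d + v) - 4*d⁹ = d + v - 4*d⁹)
N(11, 0) + 55*(-27 - 57) = (11 + 0 - 4*11⁹) + 55*(-27 - 57) = (11 + 0 - 4*2357947691) + 55*(-84) = (11 + 0 - 9431790764) - 4620 = -9431790753 - 4620 = -9431795373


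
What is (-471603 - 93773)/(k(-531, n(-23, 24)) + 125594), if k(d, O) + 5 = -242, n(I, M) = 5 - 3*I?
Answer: -565376/125347 ≈ -4.5105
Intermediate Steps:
k(d, O) = -247 (k(d, O) = -5 - 242 = -247)
(-471603 - 93773)/(k(-531, n(-23, 24)) + 125594) = (-471603 - 93773)/(-247 + 125594) = -565376/125347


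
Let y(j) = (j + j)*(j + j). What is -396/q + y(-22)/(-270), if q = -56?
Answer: -187/1890 ≈ -0.098942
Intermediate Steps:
y(j) = 4*j² (y(j) = (2*j)*(2*j) = 4*j²)
-396/q + y(-22)/(-270) = -396/(-56) + (4*(-22)²)/(-270) = -396*(-1/56) + (4*484)*(-1/270) = 99/14 + 1936*(-1/270) = 99/14 - 968/135 = -187/1890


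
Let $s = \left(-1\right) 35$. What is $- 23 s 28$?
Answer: $22540$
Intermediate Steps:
$s = -35$
$- 23 s 28 = \left(-23\right) \left(-35\right) 28 = 805 \cdot 28 = 22540$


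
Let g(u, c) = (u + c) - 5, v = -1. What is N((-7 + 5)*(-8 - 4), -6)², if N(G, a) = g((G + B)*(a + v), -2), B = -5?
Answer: 19600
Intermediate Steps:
g(u, c) = -5 + c + u (g(u, c) = (c + u) - 5 = -5 + c + u)
N(G, a) = -7 + (-1 + a)*(-5 + G) (N(G, a) = -5 - 2 + (G - 5)*(a - 1) = -5 - 2 + (-5 + G)*(-1 + a) = -5 - 2 + (-1 + a)*(-5 + G) = -7 + (-1 + a)*(-5 + G))
N((-7 + 5)*(-8 - 4), -6)² = (-2 - (-7 + 5)*(-8 - 4) - 5*(-6) + ((-7 + 5)*(-8 - 4))*(-6))² = (-2 - (-2)*(-12) + 30 - 2*(-12)*(-6))² = (-2 - 1*24 + 30 + 24*(-6))² = (-2 - 24 + 30 - 144)² = (-140)² = 19600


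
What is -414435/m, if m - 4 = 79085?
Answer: -138145/26363 ≈ -5.2401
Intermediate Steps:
m = 79089 (m = 4 + 79085 = 79089)
-414435/m = -414435/79089 = -1*138145/26363 = -138145/26363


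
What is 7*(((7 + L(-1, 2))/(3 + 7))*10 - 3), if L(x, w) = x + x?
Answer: 14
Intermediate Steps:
L(x, w) = 2*x
7*(((7 + L(-1, 2))/(3 + 7))*10 - 3) = 7*(((7 + 2*(-1))/(3 + 7))*10 - 3) = 7*(((7 - 2)/10)*10 - 3) = 7*((5*(⅒))*10 - 3) = 7*((½)*10 - 3) = 7*(5 - 3) = 7*2 = 14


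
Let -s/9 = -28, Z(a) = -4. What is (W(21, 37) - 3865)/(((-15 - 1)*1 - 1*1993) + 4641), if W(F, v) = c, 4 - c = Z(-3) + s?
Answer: -587/376 ≈ -1.5612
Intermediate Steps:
s = 252 (s = -9*(-28) = 252)
c = -244 (c = 4 - (-4 + 252) = 4 - 1*248 = 4 - 248 = -244)
W(F, v) = -244
(W(21, 37) - 3865)/(((-15 - 1)*1 - 1*1993) + 4641) = (-244 - 3865)/(((-15 - 1)*1 - 1*1993) + 4641) = -4109/((-16*1 - 1993) + 4641) = -4109/((-16 - 1993) + 4641) = -4109/(-2009 + 4641) = -4109/2632 = -4109*1/2632 = -587/376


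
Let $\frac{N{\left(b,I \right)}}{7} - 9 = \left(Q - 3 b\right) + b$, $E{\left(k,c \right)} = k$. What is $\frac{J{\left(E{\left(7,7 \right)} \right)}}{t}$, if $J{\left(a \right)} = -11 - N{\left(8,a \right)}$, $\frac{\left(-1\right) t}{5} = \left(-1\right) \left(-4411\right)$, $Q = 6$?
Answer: $\frac{4}{22055} \approx 0.00018136$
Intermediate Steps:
$t = -22055$ ($t = - 5 \left(\left(-1\right) \left(-4411\right)\right) = \left(-5\right) 4411 = -22055$)
$N{\left(b,I \right)} = 105 - 14 b$ ($N{\left(b,I \right)} = 63 + 7 \left(\left(6 - 3 b\right) + b\right) = 63 + 7 \left(6 - 2 b\right) = 63 - \left(-42 + 14 b\right) = 105 - 14 b$)
$J{\left(a \right)} = -4$ ($J{\left(a \right)} = -11 - \left(105 - 112\right) = -11 - -7 = -11 + 7 = -4$)
$\frac{J{\left(E{\left(7,7 \right)} \right)}}{t} = - \frac{4}{-22055} = \left(-4\right) \left(- \frac{1}{22055}\right) = \frac{4}{22055}$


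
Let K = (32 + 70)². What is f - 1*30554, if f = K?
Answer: -20150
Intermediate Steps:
K = 10404 (K = 102² = 10404)
f = 10404
f - 1*30554 = 10404 - 1*30554 = 10404 - 30554 = -20150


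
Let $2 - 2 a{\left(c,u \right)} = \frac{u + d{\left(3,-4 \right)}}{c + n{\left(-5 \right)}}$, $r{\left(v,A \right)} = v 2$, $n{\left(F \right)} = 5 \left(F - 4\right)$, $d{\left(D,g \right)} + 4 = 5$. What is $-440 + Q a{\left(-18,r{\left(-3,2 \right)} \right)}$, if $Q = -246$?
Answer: $- \frac{14201}{21} \approx -676.24$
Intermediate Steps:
$d{\left(D,g \right)} = 1$ ($d{\left(D,g \right)} = -4 + 5 = 1$)
$n{\left(F \right)} = -20 + 5 F$ ($n{\left(F \right)} = 5 \left(-4 + F\right) = -20 + 5 F$)
$r{\left(v,A \right)} = 2 v$
$a{\left(c,u \right)} = 1 - \frac{1 + u}{2 \left(-45 + c\right)}$ ($a{\left(c,u \right)} = 1 - \frac{\left(u + 1\right) \frac{1}{c + \left(-20 + 5 \left(-5\right)\right)}}{2} = 1 - \frac{\left(1 + u\right) \frac{1}{c - 45}}{2} = 1 - \frac{\left(1 + u\right) \frac{1}{-45 + c}}{2} = 1 - \frac{\frac{1}{-45 + c} \left(1 + u\right)}{2} = 1 - \frac{1 + u}{2 \left(-45 + c\right)}$)
$-440 + Q a{\left(-18,r{\left(-3,2 \right)} \right)} = -440 - 246 \frac{-91 - 2 \left(-3\right) + 2 \left(-18\right)}{2 \left(-45 - 18\right)} = -440 - 246 \frac{-91 - -6 - 36}{2 \left(-63\right)} = -440 - 246 \cdot \frac{1}{2} \left(- \frac{1}{63}\right) \left(-91 + 6 - 36\right) = -440 - 246 \cdot \frac{1}{2} \left(- \frac{1}{63}\right) \left(-121\right) = -440 - \frac{4961}{21} = - \frac{14201}{21}$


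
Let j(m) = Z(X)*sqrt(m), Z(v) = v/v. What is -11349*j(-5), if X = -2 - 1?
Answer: -11349*I*sqrt(5) ≈ -25377.0*I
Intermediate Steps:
X = -3
Z(v) = 1
j(m) = sqrt(m) (j(m) = 1*sqrt(m) = sqrt(m))
-11349*j(-5) = -11349*I*sqrt(5)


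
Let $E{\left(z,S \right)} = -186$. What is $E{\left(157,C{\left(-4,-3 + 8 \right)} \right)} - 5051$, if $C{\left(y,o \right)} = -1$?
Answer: $-5237$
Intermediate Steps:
$E{\left(157,C{\left(-4,-3 + 8 \right)} \right)} - 5051 = -186 - 5051 = -5237$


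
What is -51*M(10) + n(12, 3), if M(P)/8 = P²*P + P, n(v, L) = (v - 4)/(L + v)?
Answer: -6181192/15 ≈ -4.1208e+5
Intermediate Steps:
n(v, L) = (-4 + v)/(L + v)
M(P) = 8*P + 8*P³ (M(P) = 8*(P²*P + P) = 8*(P³ + P) = 8*(P + P³) = 8*P + 8*P³)
-51*M(10) + n(12, 3) = -408*10*(1 + 10²) + (-4 + 12)/(3 + 12) = -408*10*(1 + 100) + 8/15 = -408*10*101 + (1/15)*8 = -51*8080 + 8/15 = -412080 + 8/15 = -6181192/15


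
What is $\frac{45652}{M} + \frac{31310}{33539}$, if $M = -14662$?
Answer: $- \frac{536027604}{245874409} \approx -2.1801$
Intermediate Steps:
$\frac{45652}{M} + \frac{31310}{33539} = \frac{45652}{-14662} + \frac{31310}{33539} = 45652 \left(- \frac{1}{14662}\right) + 31310 \cdot \frac{1}{33539} = - \frac{22826}{7331} + \frac{31310}{33539} = - \frac{536027604}{245874409}$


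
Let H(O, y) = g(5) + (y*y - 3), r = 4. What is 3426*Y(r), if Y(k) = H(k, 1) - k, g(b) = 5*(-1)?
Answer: -37686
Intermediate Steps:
g(b) = -5
H(O, y) = -8 + y**2 (H(O, y) = -5 + (y*y - 3) = -5 + (y**2 - 3) = -5 + (-3 + y**2) = -8 + y**2)
Y(k) = -7 - k (Y(k) = (-8 + 1**2) - k = (-8 + 1) - k = -7 - k)
3426*Y(r) = 3426*(-7 - 1*4) = 3426*(-7 - 4) = 3426*(-11) = -37686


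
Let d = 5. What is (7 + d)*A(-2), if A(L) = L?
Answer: -24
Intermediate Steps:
(7 + d)*A(-2) = (7 + 5)*(-2) = 12*(-2) = -24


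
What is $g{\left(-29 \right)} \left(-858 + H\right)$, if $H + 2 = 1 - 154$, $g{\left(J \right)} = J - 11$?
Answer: $40520$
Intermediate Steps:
$g{\left(J \right)} = -11 + J$
$H = -155$ ($H = -2 + \left(1 - 154\right) = -2 - 153 = -155$)
$g{\left(-29 \right)} \left(-858 + H\right) = \left(-11 - 29\right) \left(-858 - 155\right) = \left(-40\right) \left(-1013\right) = 40520$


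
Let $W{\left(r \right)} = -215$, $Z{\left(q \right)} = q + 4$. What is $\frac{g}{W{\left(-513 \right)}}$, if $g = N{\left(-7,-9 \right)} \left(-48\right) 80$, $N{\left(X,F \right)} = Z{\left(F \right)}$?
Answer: $- \frac{3840}{43} \approx -89.302$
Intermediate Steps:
$Z{\left(q \right)} = 4 + q$
$N{\left(X,F \right)} = 4 + F$
$g = 19200$ ($g = \left(4 - 9\right) \left(-48\right) 80 = \left(-5\right) \left(-48\right) 80 = 240 \cdot 80 = 19200$)
$\frac{g}{W{\left(-513 \right)}} = \frac{19200}{-215} = 19200 \left(- \frac{1}{215}\right) = - \frac{3840}{43}$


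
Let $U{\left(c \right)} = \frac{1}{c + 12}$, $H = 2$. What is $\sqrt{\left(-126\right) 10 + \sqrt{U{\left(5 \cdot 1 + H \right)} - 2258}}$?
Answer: $\frac{\sqrt{-454860 + 19 i \sqrt{815119}}}{19} \approx 0.66921 + 35.503 i$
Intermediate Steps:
$U{\left(c \right)} = \frac{1}{12 + c}$
$\sqrt{\left(-126\right) 10 + \sqrt{U{\left(5 \cdot 1 + H \right)} - 2258}} = \sqrt{\left(-126\right) 10 + \sqrt{\frac{1}{12 + \left(5 \cdot 1 + 2\right)} - 2258}} = \sqrt{-1260 + \sqrt{\frac{1}{12 + \left(5 + 2\right)} - 2258}} = \sqrt{-1260 + \sqrt{\frac{1}{12 + 7} - 2258}} = \sqrt{-1260 + \sqrt{\frac{1}{19} - 2258}} = \sqrt{-1260 + \sqrt{- \frac{42901}{19}}} = \sqrt{-1260 + \frac{i \sqrt{815119}}{19}}$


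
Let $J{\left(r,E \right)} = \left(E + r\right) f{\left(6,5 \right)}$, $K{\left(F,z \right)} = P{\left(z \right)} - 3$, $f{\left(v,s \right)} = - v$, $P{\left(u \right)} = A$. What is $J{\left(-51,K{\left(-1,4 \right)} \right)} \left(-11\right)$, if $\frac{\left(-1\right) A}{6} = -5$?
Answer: $-1584$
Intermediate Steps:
$A = 30$ ($A = \left(-6\right) \left(-5\right) = 30$)
$P{\left(u \right)} = 30$
$K{\left(F,z \right)} = 27$ ($K{\left(F,z \right)} = 30 - 3 = 27$)
$J{\left(r,E \right)} = - 6 E - 6 r$ ($J{\left(r,E \right)} = \left(E + r\right) \left(\left(-1\right) 6\right) = \left(E + r\right) \left(-6\right) = - 6 E - 6 r$)
$J{\left(-51,K{\left(-1,4 \right)} \right)} \left(-11\right) = \left(\left(-6\right) 27 - -306\right) \left(-11\right) = \left(-162 + 306\right) \left(-11\right) = 144 \left(-11\right) = -1584$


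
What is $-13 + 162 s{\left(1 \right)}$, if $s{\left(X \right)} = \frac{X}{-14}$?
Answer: $- \frac{172}{7} \approx -24.571$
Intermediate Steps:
$s{\left(X \right)} = - \frac{X}{14}$ ($s{\left(X \right)} = X \left(- \frac{1}{14}\right) = - \frac{X}{14}$)
$-13 + 162 s{\left(1 \right)} = -13 + 162 \left(\left(- \frac{1}{14}\right) 1\right) = -13 + 162 \left(- \frac{1}{14}\right) = -13 - \frac{81}{7} = - \frac{172}{7}$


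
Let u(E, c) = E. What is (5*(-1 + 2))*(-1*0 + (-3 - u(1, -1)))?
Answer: -20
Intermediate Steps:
(5*(-1 + 2))*(-1*0 + (-3 - u(1, -1))) = (5*(-1 + 2))*(-1*0 + (-3 - 1*1)) = (5*1)*(0 + (-3 - 1)) = 5*(0 - 4) = 5*(-4) = -20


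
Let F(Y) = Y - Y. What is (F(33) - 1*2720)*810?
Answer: -2203200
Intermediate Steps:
F(Y) = 0
(F(33) - 1*2720)*810 = (0 - 1*2720)*810 = (0 - 2720)*810 = -2720*810 = -2203200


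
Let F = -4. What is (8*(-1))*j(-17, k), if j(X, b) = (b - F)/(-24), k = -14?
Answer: -10/3 ≈ -3.3333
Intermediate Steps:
j(X, b) = -⅙ - b/24 (j(X, b) = (b - 1*(-4))/(-24) = (b + 4)*(-1/24) = (4 + b)*(-1/24) = -⅙ - b/24)
(8*(-1))*j(-17, k) = (8*(-1))*(-⅙ - 1/24*(-14)) = -8*(-⅙ + 7/12) = -8*5/12 = -10/3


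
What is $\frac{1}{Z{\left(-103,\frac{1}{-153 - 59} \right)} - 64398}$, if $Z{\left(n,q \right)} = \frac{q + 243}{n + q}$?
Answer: $- \frac{21837}{1406310641} \approx -1.5528 \cdot 10^{-5}$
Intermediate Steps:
$Z{\left(n,q \right)} = \frac{243 + q}{n + q}$
$\frac{1}{Z{\left(-103,\frac{1}{-153 - 59} \right)} - 64398} = \frac{1}{\frac{243 + \frac{1}{-153 - 59}}{-103 + \frac{1}{-153 - 59}} - 64398} = \frac{1}{\frac{243 + \frac{1}{-212}}{-103 + \frac{1}{-212}} - 64398} = \frac{1}{\frac{243 - \frac{1}{212}}{-103 - \frac{1}{212}} - 64398} = \frac{1}{\frac{1}{- \frac{21837}{212}} \cdot \frac{51515}{212} - 64398} = \frac{1}{\left(- \frac{212}{21837}\right) \frac{51515}{212} - 64398} = \frac{1}{- \frac{51515}{21837} - 64398} = \frac{1}{- \frac{1406310641}{21837}} = - \frac{21837}{1406310641}$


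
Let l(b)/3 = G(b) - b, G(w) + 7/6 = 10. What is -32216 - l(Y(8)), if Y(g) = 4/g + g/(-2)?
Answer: -32253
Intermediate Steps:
Y(g) = 4/g - g/2 (Y(g) = 4/g + g*(-1/2) = 4/g - g/2)
G(w) = 53/6 (G(w) = -7/6 + 10 = 53/6)
l(b) = 53/2 - 3*b (l(b) = 3*(53/6 - b) = 53/2 - 3*b)
-32216 - l(Y(8)) = -32216 - (53/2 - 3*(4/8 - 1/2*8)) = -32216 - (53/2 - 3*(4*(1/8) - 4)) = -32216 - (53/2 - 3*(1/2 - 4)) = -32216 - (53/2 - 3*(-7/2)) = -32216 - (53/2 + 21/2) = -32216 - 1*37 = -32216 - 37 = -32253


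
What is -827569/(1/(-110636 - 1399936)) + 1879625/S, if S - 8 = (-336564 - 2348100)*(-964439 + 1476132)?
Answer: 1717295608559660277851767/1373723776144 ≈ 1.2501e+12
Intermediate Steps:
S = -1373723776144 (S = 8 + (-336564 - 2348100)*(-964439 + 1476132) = 8 - 2684664*511693 = 8 - 1373723776152 = -1373723776144)
-827569/(1/(-110636 - 1399936)) + 1879625/S = -827569/(1/(-110636 - 1399936)) + 1879625/(-1373723776144) = -827569/(1/(-1510572)) + 1879625*(-1/1373723776144) = -827569/(-1/1510572) - 1879625/1373723776144 = -827569*(-1510572) - 1879625/1373723776144 = 1250102559468 - 1879625/1373723776144 = 1717295608559660277851767/1373723776144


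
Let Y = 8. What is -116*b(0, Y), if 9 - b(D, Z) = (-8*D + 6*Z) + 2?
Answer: 4756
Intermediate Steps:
b(D, Z) = 7 - 6*Z + 8*D (b(D, Z) = 9 - ((-8*D + 6*Z) + 2) = 9 - (2 - 8*D + 6*Z) = 9 + (-2 - 6*Z + 8*D) = 7 - 6*Z + 8*D)
-116*b(0, Y) = -116*(7 - 6*8 + 8*0) = -116*(7 - 48 + 0) = -116*(-41) = 4756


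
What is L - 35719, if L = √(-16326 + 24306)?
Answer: -35719 + 2*√1995 ≈ -35630.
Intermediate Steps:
L = 2*√1995 (L = √7980 = 2*√1995 ≈ 89.331)
L - 35719 = 2*√1995 - 35719 = -35719 + 2*√1995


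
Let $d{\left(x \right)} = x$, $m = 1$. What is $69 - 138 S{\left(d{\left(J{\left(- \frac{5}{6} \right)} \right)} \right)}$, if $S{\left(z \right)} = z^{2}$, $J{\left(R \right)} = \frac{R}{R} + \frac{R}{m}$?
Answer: $\frac{391}{6} \approx 65.167$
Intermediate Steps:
$J{\left(R \right)} = 1 + R$ ($J{\left(R \right)} = \frac{R}{R} + \frac{R}{1} = 1 + R 1 = 1 + R$)
$69 - 138 S{\left(d{\left(J{\left(- \frac{5}{6} \right)} \right)} \right)} = 69 - 138 \left(1 - \frac{5}{6}\right)^{2} = 69 - \frac{138}{36} = 69 - \frac{23}{6} = \frac{391}{6}$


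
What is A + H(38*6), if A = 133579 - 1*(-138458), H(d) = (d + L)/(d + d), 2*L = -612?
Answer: 20674799/76 ≈ 2.7204e+5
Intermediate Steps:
L = -306 (L = (½)*(-612) = -306)
H(d) = (-306 + d)/(2*d) (H(d) = (d - 306)/(d + d) = (-306 + d)/((2*d)) = (-306 + d)*(1/(2*d)) = (-306 + d)/(2*d))
A = 272037 (A = 133579 + 138458 = 272037)
A + H(38*6) = 272037 + (-306 + 38*6)/(2*((38*6))) = 272037 + (½)*(-306 + 228)/228 = 272037 + (½)*(1/228)*(-78) = 272037 - 13/76 = 20674799/76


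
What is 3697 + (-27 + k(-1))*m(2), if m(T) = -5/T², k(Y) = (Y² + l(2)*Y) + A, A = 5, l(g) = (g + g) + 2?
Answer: 14923/4 ≈ 3730.8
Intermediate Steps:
l(g) = 2 + 2*g (l(g) = 2*g + 2 = 2 + 2*g)
k(Y) = 5 + Y² + 6*Y (k(Y) = (Y² + (2 + 2*2)*Y) + 5 = (Y² + (2 + 4)*Y) + 5 = (Y² + 6*Y) + 5 = 5 + Y² + 6*Y)
m(T) = -5/T²
3697 + (-27 + k(-1))*m(2) = 3697 + (-27 + (5 + (-1)² + 6*(-1)))*(-5/2²) = 3697 + (-27 + (5 + 1 - 6))*(-5*¼) = 3697 + (-27 + 0)*(-5/4) = 3697 - 27*(-5/4) = 3697 + 135/4 = 14923/4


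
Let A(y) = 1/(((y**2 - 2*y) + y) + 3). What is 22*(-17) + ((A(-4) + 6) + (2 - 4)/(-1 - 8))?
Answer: -76121/207 ≈ -367.73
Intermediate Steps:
A(y) = 1/(3 + y**2 - y) (A(y) = 1/((y**2 - y) + 3) = 1/(3 + y**2 - y))
22*(-17) + ((A(-4) + 6) + (2 - 4)/(-1 - 8)) = 22*(-17) + ((1/(3 + (-4)**2 - 1*(-4)) + 6) + (2 - 4)/(-1 - 8)) = -374 + ((1/(3 + 16 + 4) + 6) - 2/(-9)) = -374 + ((1/23 + 6) - 2*(-1/9)) = -374 + ((1/23 + 6) + 2/9) = -374 + (139/23 + 2/9) = -374 + 1297/207 = -76121/207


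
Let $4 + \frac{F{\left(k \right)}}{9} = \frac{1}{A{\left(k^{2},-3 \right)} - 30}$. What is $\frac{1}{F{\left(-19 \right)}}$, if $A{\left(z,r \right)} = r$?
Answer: $- \frac{11}{399} \approx -0.027569$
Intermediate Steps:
$F{\left(k \right)} = - \frac{399}{11}$ ($F{\left(k \right)} = -36 + \frac{9}{-3 - 30} = -36 + \frac{9}{-33} = -36 + 9 \left(- \frac{1}{33}\right) = -36 - \frac{3}{11} = - \frac{399}{11}$)
$\frac{1}{F{\left(-19 \right)}} = \frac{1}{- \frac{399}{11}} = - \frac{11}{399}$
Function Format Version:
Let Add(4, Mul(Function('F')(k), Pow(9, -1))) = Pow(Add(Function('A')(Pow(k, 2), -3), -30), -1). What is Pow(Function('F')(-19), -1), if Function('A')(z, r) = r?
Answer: Rational(-11, 399) ≈ -0.027569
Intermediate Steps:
Function('F')(k) = Rational(-399, 11) (Function('F')(k) = Add(-36, Mul(9, Pow(Add(-3, -30), -1))) = Add(-36, Mul(9, Pow(-33, -1))) = Add(-36, Mul(9, Rational(-1, 33))) = Add(-36, Rational(-3, 11)) = Rational(-399, 11))
Pow(Function('F')(-19), -1) = Pow(Rational(-399, 11), -1) = Rational(-11, 399)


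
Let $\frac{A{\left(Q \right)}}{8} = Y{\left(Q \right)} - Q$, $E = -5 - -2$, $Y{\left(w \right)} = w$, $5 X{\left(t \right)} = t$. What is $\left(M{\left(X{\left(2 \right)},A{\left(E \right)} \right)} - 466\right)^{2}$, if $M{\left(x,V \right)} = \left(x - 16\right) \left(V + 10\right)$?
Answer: $386884$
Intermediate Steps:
$X{\left(t \right)} = \frac{t}{5}$
$E = -3$ ($E = -5 + 2 = -3$)
$A{\left(Q \right)} = 0$ ($A{\left(Q \right)} = 8 \left(Q - Q\right) = 8 \cdot 0 = 0$)
$M{\left(x,V \right)} = \left(-16 + x\right) \left(10 + V\right)$
$\left(M{\left(X{\left(2 \right)},A{\left(E \right)} \right)} - 466\right)^{2} = \left(\left(-160 - 0 + 10 \cdot \frac{1}{5} \cdot 2 + 0 \cdot \frac{1}{5} \cdot 2\right) - 466\right)^{2} = \left(\left(-160 + 0 + 10 \cdot \frac{2}{5} + 0 \cdot \frac{2}{5}\right) - 466\right)^{2} = \left(\left(-160 + 0 + 4 + 0\right) - 466\right)^{2} = \left(-156 - 466\right)^{2} = \left(-622\right)^{2} = 386884$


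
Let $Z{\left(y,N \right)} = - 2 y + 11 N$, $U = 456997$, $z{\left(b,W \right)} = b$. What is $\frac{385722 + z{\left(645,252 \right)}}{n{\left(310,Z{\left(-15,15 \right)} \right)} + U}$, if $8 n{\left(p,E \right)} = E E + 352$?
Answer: $\frac{1030312}{1231451} \approx 0.83667$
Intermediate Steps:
$n{\left(p,E \right)} = 44 + \frac{E^{2}}{8}$ ($n{\left(p,E \right)} = \frac{E E + 352}{8} = \frac{E^{2} + 352}{8} = \frac{352 + E^{2}}{8} = 44 + \frac{E^{2}}{8}$)
$\frac{385722 + z{\left(645,252 \right)}}{n{\left(310,Z{\left(-15,15 \right)} \right)} + U} = \frac{385722 + 645}{\left(44 + \frac{\left(\left(-2\right) \left(-15\right) + 11 \cdot 15\right)^{2}}{8}\right) + 456997} = \frac{386367}{\left(44 + \frac{\left(30 + 165\right)^{2}}{8}\right) + 456997} = \frac{386367}{\left(44 + \frac{195^{2}}{8}\right) + 456997} = \frac{386367}{\left(44 + \frac{1}{8} \cdot 38025\right) + 456997} = \frac{386367}{\left(44 + \frac{38025}{8}\right) + 456997} = \frac{386367}{\frac{38377}{8} + 456997} = \frac{386367}{\frac{3694353}{8}} = 386367 \cdot \frac{8}{3694353} = \frac{1030312}{1231451}$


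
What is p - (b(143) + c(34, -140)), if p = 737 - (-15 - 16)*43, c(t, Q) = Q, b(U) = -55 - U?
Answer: 2408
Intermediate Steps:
p = 2070 (p = 737 - (-31)*43 = 737 - 1*(-1333) = 737 + 1333 = 2070)
p - (b(143) + c(34, -140)) = 2070 - ((-55 - 1*143) - 140) = 2070 - ((-55 - 143) - 140) = 2070 - (-198 - 140) = 2070 - 1*(-338) = 2070 + 338 = 2408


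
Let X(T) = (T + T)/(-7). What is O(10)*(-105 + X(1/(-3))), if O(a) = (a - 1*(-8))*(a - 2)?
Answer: -105744/7 ≈ -15106.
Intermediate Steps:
O(a) = (-2 + a)*(8 + a) (O(a) = (a + 8)*(-2 + a) = (8 + a)*(-2 + a) = (-2 + a)*(8 + a))
X(T) = -2*T/7 (X(T) = (2*T)*(-⅐) = -2*T/7)
O(10)*(-105 + X(1/(-3))) = (-16 + 10² + 6*10)*(-105 - 2/7/(-3)) = (-16 + 100 + 60)*(-105 - 2/7*(-⅓)) = 144*(-105 + 2/21) = 144*(-2203/21) = -105744/7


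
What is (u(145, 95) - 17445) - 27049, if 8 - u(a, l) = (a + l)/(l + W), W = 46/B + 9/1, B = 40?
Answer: -31186286/701 ≈ -44488.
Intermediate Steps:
W = 203/20 (W = 46/40 + 9/1 = 46*(1/40) + 9*1 = 23/20 + 9 = 203/20 ≈ 10.150)
u(a, l) = 8 - (a + l)/(203/20 + l) (u(a, l) = 8 - (a + l)/(l + 203/20) = 8 - (a + l)/(203/20 + l))
(u(145, 95) - 17445) - 27049 = (4*(406 - 5*145 + 35*95)/(203 + 20*95) - 17445) - 27049 = (4*(406 - 725 + 3325)/(203 + 1900) - 17445) - 27049 = (4*3006/2103 - 17445) - 27049 = (4*(1/2103)*3006 - 17445) - 27049 = (4008/701 - 17445) - 27049 = -12224937/701 - 27049 = -31186286/701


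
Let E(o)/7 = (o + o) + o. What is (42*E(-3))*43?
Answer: -113778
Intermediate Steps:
E(o) = 21*o (E(o) = 7*((o + o) + o) = 7*(2*o + o) = 7*(3*o) = 21*o)
(42*E(-3))*43 = (42*(21*(-3)))*43 = (42*(-63))*43 = -2646*43 = -113778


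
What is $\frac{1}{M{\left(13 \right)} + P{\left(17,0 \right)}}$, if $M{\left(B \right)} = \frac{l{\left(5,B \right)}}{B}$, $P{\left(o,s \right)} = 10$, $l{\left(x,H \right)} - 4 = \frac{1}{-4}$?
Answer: $\frac{52}{535} \approx 0.097196$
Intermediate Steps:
$l{\left(x,H \right)} = \frac{15}{4}$ ($l{\left(x,H \right)} = 4 + \frac{1}{-4} = 4 - \frac{1}{4} = \frac{15}{4}$)
$M{\left(B \right)} = \frac{15}{4 B}$
$\frac{1}{M{\left(13 \right)} + P{\left(17,0 \right)}} = \frac{1}{\frac{15}{4 \cdot 13} + 10} = \frac{1}{\frac{15}{4} \cdot \frac{1}{13} + 10} = \frac{1}{\frac{15}{52} + 10} = \frac{1}{\frac{535}{52}} = \frac{52}{535}$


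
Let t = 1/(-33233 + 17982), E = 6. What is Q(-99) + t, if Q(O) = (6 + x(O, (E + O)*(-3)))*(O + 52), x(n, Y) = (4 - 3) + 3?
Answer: -7167971/15251 ≈ -470.00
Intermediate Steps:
x(n, Y) = 4 (x(n, Y) = 1 + 3 = 4)
t = -1/15251 (t = 1/(-15251) = -1/15251 ≈ -6.5569e-5)
Q(O) = 520 + 10*O (Q(O) = (6 + 4)*(O + 52) = 10*(52 + O) = 520 + 10*O)
Q(-99) + t = (520 + 10*(-99)) - 1/15251 = (520 - 990) - 1/15251 = -470 - 1/15251 = -7167971/15251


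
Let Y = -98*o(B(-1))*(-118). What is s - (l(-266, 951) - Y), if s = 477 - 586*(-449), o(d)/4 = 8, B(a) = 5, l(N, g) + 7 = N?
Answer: 633912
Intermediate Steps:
l(N, g) = -7 + N
o(d) = 32 (o(d) = 4*8 = 32)
Y = 370048 (Y = -98*32*(-118) = -3136*(-118) = 370048)
s = 263591 (s = 477 + 263114 = 263591)
s - (l(-266, 951) - Y) = 263591 - ((-7 - 266) - 1*370048) = 263591 - (-273 - 370048) = 263591 - 1*(-370321) = 263591 + 370321 = 633912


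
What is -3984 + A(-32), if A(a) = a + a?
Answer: -4048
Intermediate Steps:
A(a) = 2*a
-3984 + A(-32) = -3984 + 2*(-32) = -3984 - 64 = -4048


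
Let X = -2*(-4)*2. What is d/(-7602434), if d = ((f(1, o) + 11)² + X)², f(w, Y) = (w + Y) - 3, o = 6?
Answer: -58081/7602434 ≈ -0.0076398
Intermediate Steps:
f(w, Y) = -3 + Y + w (f(w, Y) = (Y + w) - 3 = -3 + Y + w)
X = 16 (X = 8*2 = 16)
d = 58081 (d = (((-3 + 6 + 1) + 11)² + 16)² = ((4 + 11)² + 16)² = (15² + 16)² = (225 + 16)² = 241² = 58081)
d/(-7602434) = 58081/(-7602434) = 58081*(-1/7602434) = -58081/7602434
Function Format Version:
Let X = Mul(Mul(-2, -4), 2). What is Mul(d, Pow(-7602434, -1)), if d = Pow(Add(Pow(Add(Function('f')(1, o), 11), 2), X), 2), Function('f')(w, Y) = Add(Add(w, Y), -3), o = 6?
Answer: Rational(-58081, 7602434) ≈ -0.0076398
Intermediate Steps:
Function('f')(w, Y) = Add(-3, Y, w) (Function('f')(w, Y) = Add(Add(Y, w), -3) = Add(-3, Y, w))
X = 16 (X = Mul(8, 2) = 16)
d = 58081 (d = Pow(Add(Pow(Add(Add(-3, 6, 1), 11), 2), 16), 2) = Pow(Add(Pow(Add(4, 11), 2), 16), 2) = Pow(Add(Pow(15, 2), 16), 2) = Pow(Add(225, 16), 2) = Pow(241, 2) = 58081)
Mul(d, Pow(-7602434, -1)) = Mul(58081, Pow(-7602434, -1)) = Mul(58081, Rational(-1, 7602434)) = Rational(-58081, 7602434)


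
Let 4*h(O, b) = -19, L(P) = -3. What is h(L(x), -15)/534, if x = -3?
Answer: -19/2136 ≈ -0.0088951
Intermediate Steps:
h(O, b) = -19/4 (h(O, b) = (1/4)*(-19) = -19/4)
h(L(x), -15)/534 = -19/4/534 = -19/4*1/534 = -19/2136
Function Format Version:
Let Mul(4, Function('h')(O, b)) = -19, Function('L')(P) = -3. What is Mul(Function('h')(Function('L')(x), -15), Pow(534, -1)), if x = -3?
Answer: Rational(-19, 2136) ≈ -0.0088951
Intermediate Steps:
Function('h')(O, b) = Rational(-19, 4) (Function('h')(O, b) = Mul(Rational(1, 4), -19) = Rational(-19, 4))
Mul(Function('h')(Function('L')(x), -15), Pow(534, -1)) = Mul(Rational(-19, 4), Pow(534, -1)) = Mul(Rational(-19, 4), Rational(1, 534)) = Rational(-19, 2136)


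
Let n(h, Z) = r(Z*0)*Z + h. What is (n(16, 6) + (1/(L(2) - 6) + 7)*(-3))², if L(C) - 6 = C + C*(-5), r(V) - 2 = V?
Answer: 3481/64 ≈ 54.391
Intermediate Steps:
r(V) = 2 + V
n(h, Z) = h + 2*Z (n(h, Z) = (2 + Z*0)*Z + h = (2 + 0)*Z + h = 2*Z + h = h + 2*Z)
L(C) = 6 - 4*C (L(C) = 6 + (C + C*(-5)) = 6 + (C - 5*C) = 6 - 4*C)
(n(16, 6) + (1/(L(2) - 6) + 7)*(-3))² = ((16 + 2*6) + (1/((6 - 4*2) - 6) + 7)*(-3))² = ((16 + 12) + (1/((6 - 8) - 6) + 7)*(-3))² = (28 + (1/(-2 - 6) + 7)*(-3))² = (28 + (1/(-8) + 7)*(-3))² = (28 + (-⅛ + 7)*(-3))² = (28 + (55/8)*(-3))² = (28 - 165/8)² = (59/8)² = 3481/64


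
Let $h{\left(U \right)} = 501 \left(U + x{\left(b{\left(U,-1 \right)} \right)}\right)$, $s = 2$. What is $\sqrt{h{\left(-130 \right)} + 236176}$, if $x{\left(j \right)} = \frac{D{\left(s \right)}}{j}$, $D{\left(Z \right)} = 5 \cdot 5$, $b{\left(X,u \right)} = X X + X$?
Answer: $\frac{3 \sqrt{23755048226}}{1118} \approx 413.58$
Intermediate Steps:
$b{\left(X,u \right)} = X + X^{2}$ ($b{\left(X,u \right)} = X^{2} + X = X + X^{2}$)
$D{\left(Z \right)} = 25$
$x{\left(j \right)} = \frac{25}{j}$
$h{\left(U \right)} = 501 U + \frac{12525}{U \left(1 + U\right)}$ ($h{\left(U \right)} = 501 \left(U + \frac{25}{U \left(1 + U\right)}\right) = 501 U + \frac{12525}{U \left(1 + U\right)}$)
$\sqrt{h{\left(-130 \right)} + 236176} = \sqrt{\frac{501 \left(25 + \left(-130\right)^{2} \left(1 - 130\right)\right)}{\left(-130\right) \left(1 - 130\right)} + 236176} = \sqrt{501 \left(- \frac{1}{130}\right) \frac{1}{-129} \left(25 + 16900 \left(-129\right)\right) + 236176} = \sqrt{501 \left(- \frac{1}{130}\right) \left(- \frac{1}{129}\right) \left(25 - 2180100\right) + 236176} = \sqrt{501 \left(- \frac{1}{130}\right) \left(- \frac{1}{129}\right) \left(-2180075\right) + 236176} = \sqrt{- \frac{72814505}{1118} + 236176} = \sqrt{\frac{191230263}{1118}} = \frac{3 \sqrt{23755048226}}{1118}$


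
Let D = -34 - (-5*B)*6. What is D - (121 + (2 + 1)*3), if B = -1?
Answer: -194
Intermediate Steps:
D = -64 (D = -34 - (-5*(-1))*6 = -34 - 5*6 = -34 - 1*30 = -34 - 30 = -64)
D - (121 + (2 + 1)*3) = -64 - (121 + (2 + 1)*3) = -64 - (121 + 3*3) = -64 - (121 + 9) = -64 - 1*130 = -64 - 130 = -194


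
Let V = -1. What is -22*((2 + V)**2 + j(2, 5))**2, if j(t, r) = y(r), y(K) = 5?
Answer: -792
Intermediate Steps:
j(t, r) = 5
-22*((2 + V)**2 + j(2, 5))**2 = -22*((2 - 1)**2 + 5)**2 = -22*(1**2 + 5)**2 = -22*(1 + 5)**2 = -22*6**2 = -22*36 = -792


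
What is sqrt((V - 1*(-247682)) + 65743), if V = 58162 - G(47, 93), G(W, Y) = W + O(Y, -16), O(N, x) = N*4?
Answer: 4*sqrt(23198) ≈ 609.24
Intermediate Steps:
O(N, x) = 4*N
G(W, Y) = W + 4*Y
V = 57743 (V = 58162 - (47 + 4*93) = 58162 - (47 + 372) = 58162 - 1*419 = 58162 - 419 = 57743)
sqrt((V - 1*(-247682)) + 65743) = sqrt((57743 - 1*(-247682)) + 65743) = sqrt((57743 + 247682) + 65743) = sqrt(305425 + 65743) = sqrt(371168) = 4*sqrt(23198)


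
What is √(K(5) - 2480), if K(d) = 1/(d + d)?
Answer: I*√247990/10 ≈ 49.799*I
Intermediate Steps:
K(d) = 1/(2*d)
√(K(5) - 2480) = √((½)/5 - 2480) = √((½)*(⅕) - 2480) = √(⅒ - 2480) = √(-24799/10) = I*√247990/10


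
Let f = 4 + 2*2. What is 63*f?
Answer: 504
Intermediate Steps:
f = 8 (f = 4 + 4 = 8)
63*f = 63*8 = 504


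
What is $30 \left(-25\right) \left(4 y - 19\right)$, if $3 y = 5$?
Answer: $9250$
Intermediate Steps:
$y = \frac{5}{3}$ ($y = \frac{1}{3} \cdot 5 = \frac{5}{3} \approx 1.6667$)
$30 \left(-25\right) \left(4 y - 19\right) = 30 \left(-25\right) \left(4 \cdot \frac{5}{3} - 19\right) = - 750 \left(\frac{20}{3} - 19\right) = \left(-750\right) \left(- \frac{37}{3}\right) = 9250$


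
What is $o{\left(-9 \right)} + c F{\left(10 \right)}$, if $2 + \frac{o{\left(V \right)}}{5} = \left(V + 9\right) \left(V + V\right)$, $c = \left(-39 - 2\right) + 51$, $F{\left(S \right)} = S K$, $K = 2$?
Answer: $190$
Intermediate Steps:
$F{\left(S \right)} = 2 S$ ($F{\left(S \right)} = S 2 = 2 S$)
$c = 10$ ($c = -41 + 51 = 10$)
$o{\left(V \right)} = -10 + 10 V \left(9 + V\right)$ ($o{\left(V \right)} = -10 + 5 \left(V + 9\right) \left(V + V\right) = -10 + 5 \left(9 + V\right) 2 V = -10 + 5 \cdot 2 V \left(9 + V\right) = -10 + 10 V \left(9 + V\right)$)
$o{\left(-9 \right)} + c F{\left(10 \right)} = \left(-10 + 10 \left(-9\right)^{2} + 90 \left(-9\right)\right) + 10 \cdot 2 \cdot 10 = \left(-10 + 10 \cdot 81 - 810\right) + 10 \cdot 20 = \left(-10 + 810 - 810\right) + 200 = -10 + 200 = 190$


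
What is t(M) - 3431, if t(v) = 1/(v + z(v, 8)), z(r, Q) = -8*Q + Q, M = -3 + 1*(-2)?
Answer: -209292/61 ≈ -3431.0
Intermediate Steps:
M = -5 (M = -3 - 2 = -5)
z(r, Q) = -7*Q
t(v) = 1/(-56 + v) (t(v) = 1/(v - 7*8) = 1/(v - 56) = 1/(-56 + v))
t(M) - 3431 = 1/(-56 - 5) - 3431 = 1/(-61) - 3431 = -1/61 - 3431 = -209292/61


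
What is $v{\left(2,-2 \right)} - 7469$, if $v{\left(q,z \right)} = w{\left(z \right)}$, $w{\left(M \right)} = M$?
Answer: $-7471$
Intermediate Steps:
$v{\left(q,z \right)} = z$
$v{\left(2,-2 \right)} - 7469 = -2 - 7469 = -7471$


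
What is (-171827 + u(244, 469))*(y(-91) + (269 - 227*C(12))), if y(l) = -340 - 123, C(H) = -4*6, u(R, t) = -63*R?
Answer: -983543546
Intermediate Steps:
C(H) = -24
y(l) = -463
(-171827 + u(244, 469))*(y(-91) + (269 - 227*C(12))) = (-171827 - 63*244)*(-463 + (269 - 227*(-24))) = (-171827 - 15372)*(-463 + (269 + 5448)) = -187199*(-463 + 5717) = -187199*5254 = -983543546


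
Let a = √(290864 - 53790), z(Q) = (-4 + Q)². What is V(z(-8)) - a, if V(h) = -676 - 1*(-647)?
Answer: -29 - √237074 ≈ -515.90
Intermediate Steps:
V(h) = -29 (V(h) = -676 + 647 = -29)
a = √237074 ≈ 486.90
V(z(-8)) - a = -29 - √237074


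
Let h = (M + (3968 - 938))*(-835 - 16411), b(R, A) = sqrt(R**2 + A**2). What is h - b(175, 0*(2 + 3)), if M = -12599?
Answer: 165026799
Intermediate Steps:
b(R, A) = sqrt(A**2 + R**2)
h = 165026974 (h = (-12599 + (3968 - 938))*(-835 - 16411) = (-12599 + 3030)*(-17246) = -9569*(-17246) = 165026974)
h - b(175, 0*(2 + 3)) = 165026974 - sqrt((0*(2 + 3))**2 + 175**2) = 165026974 - sqrt((0*5)**2 + 30625) = 165026974 - sqrt(0**2 + 30625) = 165026974 - sqrt(0 + 30625) = 165026974 - sqrt(30625) = 165026974 - 1*175 = 165026974 - 175 = 165026799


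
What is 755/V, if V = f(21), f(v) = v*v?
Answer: 755/441 ≈ 1.7120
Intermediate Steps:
f(v) = v**2
V = 441 (V = 21**2 = 441)
755/V = 755/441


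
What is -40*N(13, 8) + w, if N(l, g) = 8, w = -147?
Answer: -467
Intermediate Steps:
-40*N(13, 8) + w = -40*8 - 147 = -320 - 147 = -467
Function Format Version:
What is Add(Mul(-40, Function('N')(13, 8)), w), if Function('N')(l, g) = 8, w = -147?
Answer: -467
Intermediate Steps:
Add(Mul(-40, Function('N')(13, 8)), w) = Add(Mul(-40, 8), -147) = Add(-320, -147) = -467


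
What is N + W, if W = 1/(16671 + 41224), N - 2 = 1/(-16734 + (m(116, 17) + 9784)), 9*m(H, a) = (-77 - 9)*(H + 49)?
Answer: 592352019/296190820 ≈ 1.9999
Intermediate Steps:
m(H, a) = -4214/9 - 86*H/9 (m(H, a) = ((-77 - 9)*(H + 49))/9 = (-86*(49 + H))/9 = (-4214 - 86*H)/9 = -4214/9 - 86*H/9)
N = 51157/25580 (N = 2 + 1/(-16734 + ((-4214/9 - 86/9*116) + 9784)) = 2 + 1/(-16734 + ((-4214/9 - 9976/9) + 9784)) = 2 + 1/(-16734 + (-4730/3 + 9784)) = 2 + 1/(-16734 + 24622/3) = 2 + 1/(-25580/3) = 2 - 3/25580 = 51157/25580 ≈ 1.9999)
W = 1/57895 ≈ 1.7273e-5
N + W = 51157/25580 + 1/57895 = 592352019/296190820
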